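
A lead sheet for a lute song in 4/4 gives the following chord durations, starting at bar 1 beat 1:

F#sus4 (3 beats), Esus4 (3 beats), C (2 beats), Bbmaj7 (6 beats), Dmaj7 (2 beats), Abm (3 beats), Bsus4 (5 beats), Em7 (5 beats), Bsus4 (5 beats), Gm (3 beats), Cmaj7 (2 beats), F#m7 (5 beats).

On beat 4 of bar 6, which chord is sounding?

Beat 4 of bar 6 is beat (6−1)×4 + 4 = 24 overall.
Running totals: F#sus4 ends at 3, Esus4 ends at 6, C ends at 8, Bbmaj7 ends at 14, Dmaj7 ends at 16, Abm ends at 19, Bsus4 ends at 24.
Beat 24 falls within Bsus4.

Bsus4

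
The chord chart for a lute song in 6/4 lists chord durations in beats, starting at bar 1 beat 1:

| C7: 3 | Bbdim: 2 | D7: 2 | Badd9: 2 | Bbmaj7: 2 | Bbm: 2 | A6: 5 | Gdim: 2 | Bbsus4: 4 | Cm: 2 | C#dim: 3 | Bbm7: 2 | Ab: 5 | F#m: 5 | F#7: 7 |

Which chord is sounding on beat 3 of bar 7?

F#m

Beat 3 of bar 7 is beat (7−1)×6 + 3 = 39 overall.
Running totals: C7 ends at 3, Bbdim ends at 5, D7 ends at 7, Badd9 ends at 9, Bbmaj7 ends at 11, Bbm ends at 13, A6 ends at 18, Gdim ends at 20, Bbsus4 ends at 24, Cm ends at 26, C#dim ends at 29, Bbm7 ends at 31, Ab ends at 36, F#m ends at 41.
Beat 39 falls within F#m.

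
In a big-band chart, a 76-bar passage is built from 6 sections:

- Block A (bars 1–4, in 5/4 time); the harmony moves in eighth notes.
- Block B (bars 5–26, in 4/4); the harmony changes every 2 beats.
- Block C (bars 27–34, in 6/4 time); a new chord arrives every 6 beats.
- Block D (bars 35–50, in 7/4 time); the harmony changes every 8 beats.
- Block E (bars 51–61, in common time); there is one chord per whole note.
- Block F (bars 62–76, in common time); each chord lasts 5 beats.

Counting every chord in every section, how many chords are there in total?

129 chords

A: 4 bars × 5 beats = 20 beats; 0.5 beats/chord → 40 chords.
B: 22 bars × 4 beats = 88 beats; 2 beats/chord → 44 chords.
C: 8 bars × 6 beats = 48 beats; 6 beats/chord → 8 chords.
D: 16 bars × 7 beats = 112 beats; 8 beats/chord → 14 chords.
E: 11 bars × 4 beats = 44 beats; 4 beats/chord → 11 chords.
F: 15 bars × 4 beats = 60 beats; 5 beats/chord → 12 chords.
Total: 40 + 44 + 8 + 14 + 11 + 12 = 129.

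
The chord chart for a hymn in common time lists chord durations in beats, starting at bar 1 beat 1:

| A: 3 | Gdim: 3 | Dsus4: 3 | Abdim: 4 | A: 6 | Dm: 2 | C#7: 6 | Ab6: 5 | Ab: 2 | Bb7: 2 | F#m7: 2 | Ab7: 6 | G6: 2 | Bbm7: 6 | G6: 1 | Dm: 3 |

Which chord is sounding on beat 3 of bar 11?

Ab7

Beat 3 of bar 11 is beat (11−1)×4 + 3 = 43 overall.
Running totals: A ends at 3, Gdim ends at 6, Dsus4 ends at 9, Abdim ends at 13, A ends at 19, Dm ends at 21, C#7 ends at 27, Ab6 ends at 32, Ab ends at 34, Bb7 ends at 36, F#m7 ends at 38, Ab7 ends at 44.
Beat 43 falls within Ab7.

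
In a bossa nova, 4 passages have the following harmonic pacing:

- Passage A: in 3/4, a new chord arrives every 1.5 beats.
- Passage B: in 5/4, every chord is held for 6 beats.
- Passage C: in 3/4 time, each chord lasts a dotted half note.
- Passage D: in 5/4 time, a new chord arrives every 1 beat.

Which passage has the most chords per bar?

A: each chord is 1.5 beats in 3/4, so 2 per bar.
B: each chord is 6 beats in 5/4, so 5/6 per bar.
C: each chord is 3 beats in 3/4, so 1 per bar.
D: each chord is 1 beat in 5/4, so 5 per bar.
Fastest is D at 5 chords/bar.

Passage D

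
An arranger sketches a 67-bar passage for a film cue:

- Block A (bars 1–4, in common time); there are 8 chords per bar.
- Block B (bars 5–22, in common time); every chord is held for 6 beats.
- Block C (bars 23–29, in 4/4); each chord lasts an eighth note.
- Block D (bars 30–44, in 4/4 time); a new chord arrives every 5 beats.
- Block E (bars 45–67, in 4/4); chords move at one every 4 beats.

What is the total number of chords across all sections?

135 chords

A: 4·4 = 16 beats, 16/0.5 = 32 chords.
B: 18·4 = 72 beats, 72/6 = 12 chords.
C: 7·4 = 28 beats, 28/0.5 = 56 chords.
D: 15·4 = 60 beats, 60/5 = 12 chords.
E: 23·4 = 92 beats, 92/4 = 23 chords.
Total: 32 + 12 + 56 + 12 + 23 = 135.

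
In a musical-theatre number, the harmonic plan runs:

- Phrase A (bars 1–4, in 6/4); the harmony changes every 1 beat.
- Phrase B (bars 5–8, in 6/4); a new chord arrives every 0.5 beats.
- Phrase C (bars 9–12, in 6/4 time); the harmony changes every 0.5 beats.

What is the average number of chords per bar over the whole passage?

A: 4 bars of 6 beats is 24 beats; at 1 beat each that's 24 chords.
B: 4 bars of 6 beats is 24 beats; at 0.5 beats each that's 48 chords.
C: 4 bars of 6 beats is 24 beats; at 0.5 beats each that's 48 chords.
Overall: 120 chords over 12 bars → 120/12 = 10 chords per bar.

10 chords per bar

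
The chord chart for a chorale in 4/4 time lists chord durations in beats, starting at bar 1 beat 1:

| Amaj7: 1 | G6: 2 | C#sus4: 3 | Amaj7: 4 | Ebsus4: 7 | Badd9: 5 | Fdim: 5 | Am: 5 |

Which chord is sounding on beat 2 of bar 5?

Beat 2 of bar 5 is beat (5−1)×4 + 2 = 18 overall.
Running totals: Amaj7 ends at 1, G6 ends at 3, C#sus4 ends at 6, Amaj7 ends at 10, Ebsus4 ends at 17, Badd9 ends at 22.
Beat 18 falls within Badd9.

Badd9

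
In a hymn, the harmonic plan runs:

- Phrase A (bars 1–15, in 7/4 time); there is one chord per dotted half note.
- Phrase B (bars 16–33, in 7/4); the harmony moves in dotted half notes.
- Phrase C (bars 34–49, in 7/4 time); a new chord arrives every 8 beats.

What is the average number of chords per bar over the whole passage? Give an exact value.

13/7 chords per bar

A: 15 × 7 = 105 beats ÷ 3 = 35 chords.
B: 18 × 7 = 126 beats ÷ 3 = 42 chords.
C: 16 × 7 = 112 beats ÷ 8 = 14 chords.
Overall: 91 chords over 49 bars → 91/49 = 13/7 chords per bar.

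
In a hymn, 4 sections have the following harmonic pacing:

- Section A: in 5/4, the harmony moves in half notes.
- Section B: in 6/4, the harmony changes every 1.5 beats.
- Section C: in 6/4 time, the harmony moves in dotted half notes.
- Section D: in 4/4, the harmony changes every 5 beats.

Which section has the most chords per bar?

A: each chord is 2 beats in 5/4, so 2.5 per bar.
B: each chord is 1.5 beats in 6/4, so 4 per bar.
C: each chord is 3 beats in 6/4, so 2 per bar.
D: each chord is 5 beats in 4/4, so 0.8 per bar.
Fastest is B at 4 chords/bar.

Section B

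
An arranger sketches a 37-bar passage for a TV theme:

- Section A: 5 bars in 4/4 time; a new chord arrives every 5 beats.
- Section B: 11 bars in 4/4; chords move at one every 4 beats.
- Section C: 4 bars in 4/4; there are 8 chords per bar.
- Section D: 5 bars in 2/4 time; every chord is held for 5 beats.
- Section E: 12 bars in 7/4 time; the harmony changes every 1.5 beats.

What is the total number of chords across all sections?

A has 20 beats and chords last 5 each, so 4 chords.
B has 44 beats and chords last 4 each, so 11 chords.
C has 16 beats and chords last 0.5 each, so 32 chords.
D has 10 beats and chords last 5 each, so 2 chords.
E has 84 beats and chords last 1.5 each, so 56 chords.
Total: 4 + 11 + 32 + 2 + 56 = 105.

105 chords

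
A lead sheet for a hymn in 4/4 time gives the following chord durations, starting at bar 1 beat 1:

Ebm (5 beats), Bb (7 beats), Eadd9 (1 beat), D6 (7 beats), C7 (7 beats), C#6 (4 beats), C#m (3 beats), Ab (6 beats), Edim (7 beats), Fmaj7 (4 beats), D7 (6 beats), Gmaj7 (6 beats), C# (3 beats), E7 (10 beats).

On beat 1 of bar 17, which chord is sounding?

Beat 1 of bar 17 is beat (17−1)×4 + 1 = 65 overall.
Running totals: Ebm ends at 5, Bb ends at 12, Eadd9 ends at 13, D6 ends at 20, C7 ends at 27, C#6 ends at 31, C#m ends at 34, Ab ends at 40, Edim ends at 47, Fmaj7 ends at 51, D7 ends at 57, Gmaj7 ends at 63, C# ends at 66.
Beat 65 falls within C#.

C#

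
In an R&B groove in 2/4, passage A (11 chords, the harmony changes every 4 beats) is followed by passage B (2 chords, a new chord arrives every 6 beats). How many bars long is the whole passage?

28 bars

A: 11 × 4 = 44 beats = 22 bars.
B: 2 × 6 = 12 beats = 6 bars.
Total: 22 + 6 = 28 bars.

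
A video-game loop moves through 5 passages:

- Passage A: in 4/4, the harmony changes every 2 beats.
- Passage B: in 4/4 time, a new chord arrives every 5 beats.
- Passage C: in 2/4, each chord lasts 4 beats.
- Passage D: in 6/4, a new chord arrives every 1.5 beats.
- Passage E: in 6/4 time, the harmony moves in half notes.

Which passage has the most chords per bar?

Passage D

A: each chord is 2 beats in 4/4, so 2 per bar.
B: each chord is 5 beats in 4/4, so 0.8 per bar.
C: each chord is 4 beats in 2/4, so 0.5 per bar.
D: each chord is 1.5 beats in 6/4, so 4 per bar.
E: each chord is 2 beats in 6/4, so 3 per bar.
Fastest is D at 4 chords/bar.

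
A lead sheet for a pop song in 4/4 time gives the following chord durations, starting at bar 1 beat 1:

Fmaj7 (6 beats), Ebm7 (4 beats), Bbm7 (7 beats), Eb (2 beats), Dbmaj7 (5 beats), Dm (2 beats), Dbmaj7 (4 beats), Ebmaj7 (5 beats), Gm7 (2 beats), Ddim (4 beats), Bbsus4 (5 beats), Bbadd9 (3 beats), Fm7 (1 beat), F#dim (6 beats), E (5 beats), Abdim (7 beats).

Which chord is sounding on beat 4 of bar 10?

Ddim

Beat 4 of bar 10 is beat (10−1)×4 + 4 = 40 overall.
Running totals: Fmaj7 ends at 6, Ebm7 ends at 10, Bbm7 ends at 17, Eb ends at 19, Dbmaj7 ends at 24, Dm ends at 26, Dbmaj7 ends at 30, Ebmaj7 ends at 35, Gm7 ends at 37, Ddim ends at 41.
Beat 40 falls within Ddim.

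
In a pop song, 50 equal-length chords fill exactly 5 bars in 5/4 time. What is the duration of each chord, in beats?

0.5 beats

5 bars × 5 beats/bar = 25 beats total.
25 beats ÷ 50 chords = 0.5 beats per chord.
(That is an eighth note.)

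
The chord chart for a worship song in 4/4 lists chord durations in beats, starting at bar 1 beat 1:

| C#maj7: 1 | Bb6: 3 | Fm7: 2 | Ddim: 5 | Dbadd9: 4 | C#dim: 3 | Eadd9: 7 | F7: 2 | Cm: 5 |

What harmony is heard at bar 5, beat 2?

Beat 2 of bar 5 is beat (5−1)×4 + 2 = 18 overall.
Running totals: C#maj7 ends at 1, Bb6 ends at 4, Fm7 ends at 6, Ddim ends at 11, Dbadd9 ends at 15, C#dim ends at 18.
Beat 18 falls within C#dim.

C#dim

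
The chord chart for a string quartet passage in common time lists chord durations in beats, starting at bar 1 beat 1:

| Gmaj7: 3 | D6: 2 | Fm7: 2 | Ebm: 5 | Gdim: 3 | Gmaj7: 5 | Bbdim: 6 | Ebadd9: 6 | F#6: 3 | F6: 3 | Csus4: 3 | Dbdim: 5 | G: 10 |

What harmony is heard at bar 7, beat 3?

Ebadd9

Beat 3 of bar 7 is beat (7−1)×4 + 3 = 27 overall.
Running totals: Gmaj7 ends at 3, D6 ends at 5, Fm7 ends at 7, Ebm ends at 12, Gdim ends at 15, Gmaj7 ends at 20, Bbdim ends at 26, Ebadd9 ends at 32.
Beat 27 falls within Ebadd9.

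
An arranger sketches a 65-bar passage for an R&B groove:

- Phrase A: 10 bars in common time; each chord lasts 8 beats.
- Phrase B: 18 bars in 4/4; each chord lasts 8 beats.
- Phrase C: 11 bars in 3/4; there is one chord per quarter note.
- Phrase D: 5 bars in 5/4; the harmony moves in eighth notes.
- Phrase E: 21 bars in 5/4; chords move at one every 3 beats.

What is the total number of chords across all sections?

132 chords

A: 10 bars × 4 beats = 40 beats; 8 beats/chord → 5 chords.
B: 18 bars × 4 beats = 72 beats; 8 beats/chord → 9 chords.
C: 11 bars × 3 beats = 33 beats; 1 beat/chord → 33 chords.
D: 5 bars × 5 beats = 25 beats; 0.5 beats/chord → 50 chords.
E: 21 bars × 5 beats = 105 beats; 3 beats/chord → 35 chords.
Total: 5 + 9 + 33 + 50 + 35 = 132.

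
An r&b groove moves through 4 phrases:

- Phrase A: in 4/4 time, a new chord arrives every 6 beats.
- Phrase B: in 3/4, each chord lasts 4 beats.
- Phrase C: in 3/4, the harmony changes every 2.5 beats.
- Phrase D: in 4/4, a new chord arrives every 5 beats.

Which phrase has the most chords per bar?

A: 4 beats/bar ÷ 6 beats/chord = 2/3 chords/bar.
B: 3 beats/bar ÷ 4 beats/chord = 0.75 chords/bar.
C: 3 beats/bar ÷ 2.5 beats/chord = 1.2 chords/bar.
D: 4 beats/bar ÷ 5 beats/chord = 0.8 chords/bar.
Fastest is C at 1.2 chords/bar.

Phrase C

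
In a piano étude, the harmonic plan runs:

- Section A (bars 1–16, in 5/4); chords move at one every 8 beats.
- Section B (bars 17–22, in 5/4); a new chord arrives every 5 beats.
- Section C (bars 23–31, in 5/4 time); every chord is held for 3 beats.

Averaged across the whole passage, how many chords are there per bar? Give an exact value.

1 chords per bar

A: 16 × 5 = 80 beats ÷ 8 = 10 chords.
B: 6 × 5 = 30 beats ÷ 5 = 6 chords.
C: 9 × 5 = 45 beats ÷ 3 = 15 chords.
Overall: 31 chords over 31 bars → 31/31 = 1 chords per bar.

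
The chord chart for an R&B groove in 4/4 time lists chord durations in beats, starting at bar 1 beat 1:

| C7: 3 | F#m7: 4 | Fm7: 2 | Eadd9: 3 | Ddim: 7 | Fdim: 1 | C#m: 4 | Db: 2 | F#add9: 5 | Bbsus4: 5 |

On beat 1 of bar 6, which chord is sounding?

Beat 1 of bar 6 is beat (6−1)×4 + 1 = 21 overall.
Running totals: C7 ends at 3, F#m7 ends at 7, Fm7 ends at 9, Eadd9 ends at 12, Ddim ends at 19, Fdim ends at 20, C#m ends at 24.
Beat 21 falls within C#m.

C#m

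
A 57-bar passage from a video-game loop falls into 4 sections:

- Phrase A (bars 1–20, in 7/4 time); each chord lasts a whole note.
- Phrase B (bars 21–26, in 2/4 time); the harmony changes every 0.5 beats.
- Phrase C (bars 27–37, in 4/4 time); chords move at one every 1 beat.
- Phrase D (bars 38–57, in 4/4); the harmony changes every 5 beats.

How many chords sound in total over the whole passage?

119 chords

A has 140 beats and chords last 4 each, so 35 chords.
B has 12 beats and chords last 0.5 each, so 24 chords.
C has 44 beats and chords last 1 each, so 44 chords.
D has 80 beats and chords last 5 each, so 16 chords.
Total: 35 + 24 + 44 + 16 = 119.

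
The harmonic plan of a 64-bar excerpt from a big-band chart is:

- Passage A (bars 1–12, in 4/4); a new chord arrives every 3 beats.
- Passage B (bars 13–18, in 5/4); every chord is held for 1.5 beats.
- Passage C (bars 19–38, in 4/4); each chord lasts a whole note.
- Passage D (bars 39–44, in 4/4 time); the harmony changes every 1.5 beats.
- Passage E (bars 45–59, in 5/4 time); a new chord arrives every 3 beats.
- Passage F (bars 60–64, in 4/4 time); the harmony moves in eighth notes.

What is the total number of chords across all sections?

A: 12·4 = 48 beats, 48/3 = 16 chords.
B: 6·5 = 30 beats, 30/1.5 = 20 chords.
C: 20·4 = 80 beats, 80/4 = 20 chords.
D: 6·4 = 24 beats, 24/1.5 = 16 chords.
E: 15·5 = 75 beats, 75/3 = 25 chords.
F: 5·4 = 20 beats, 20/0.5 = 40 chords.
Total: 16 + 20 + 20 + 16 + 25 + 40 = 137.

137 chords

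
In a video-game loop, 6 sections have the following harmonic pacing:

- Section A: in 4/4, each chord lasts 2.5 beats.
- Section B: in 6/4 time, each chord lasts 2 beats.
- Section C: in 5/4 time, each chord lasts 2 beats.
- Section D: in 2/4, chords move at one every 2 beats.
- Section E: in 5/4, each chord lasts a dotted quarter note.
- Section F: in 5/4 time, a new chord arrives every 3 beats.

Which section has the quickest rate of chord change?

A: 4/2.5 = 1.6 chords/bar.
B: 6/2 = 3 chords/bar.
C: 5/2 = 2.5 chords/bar.
D: 2/2 = 1 chord/bar.
E: 5/1.5 = 10/3 chords/bar.
F: 5/3 = 5/3 chords/bar.
Fastest is E at 10/3 chords/bar.

Section E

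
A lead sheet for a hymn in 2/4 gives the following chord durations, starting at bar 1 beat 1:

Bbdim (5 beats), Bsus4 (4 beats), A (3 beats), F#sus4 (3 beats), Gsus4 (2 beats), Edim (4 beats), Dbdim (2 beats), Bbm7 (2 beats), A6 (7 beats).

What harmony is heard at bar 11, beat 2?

Beat 2 of bar 11 is beat (11−1)×2 + 2 = 22 overall.
Running totals: Bbdim ends at 5, Bsus4 ends at 9, A ends at 12, F#sus4 ends at 15, Gsus4 ends at 17, Edim ends at 21, Dbdim ends at 23.
Beat 22 falls within Dbdim.

Dbdim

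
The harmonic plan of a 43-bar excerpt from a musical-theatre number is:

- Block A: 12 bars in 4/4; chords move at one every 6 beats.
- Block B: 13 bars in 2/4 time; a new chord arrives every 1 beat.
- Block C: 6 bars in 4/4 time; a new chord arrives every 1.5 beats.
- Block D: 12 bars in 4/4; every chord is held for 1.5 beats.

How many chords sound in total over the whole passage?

A: 12·4 = 48 beats, 48/6 = 8 chords.
B: 13·2 = 26 beats, 26/1 = 26 chords.
C: 6·4 = 24 beats, 24/1.5 = 16 chords.
D: 12·4 = 48 beats, 48/1.5 = 32 chords.
Total: 8 + 26 + 16 + 32 = 82.

82 chords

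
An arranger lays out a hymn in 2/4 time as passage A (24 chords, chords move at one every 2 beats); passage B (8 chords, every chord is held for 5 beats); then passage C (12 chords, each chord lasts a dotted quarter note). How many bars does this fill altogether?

53 bars

A: 24 × 2 = 48 beats = 24 bars.
B: 8 × 5 = 40 beats = 20 bars.
C: 12 × 1.5 = 18 beats = 9 bars.
Total: 24 + 20 + 9 = 53 bars.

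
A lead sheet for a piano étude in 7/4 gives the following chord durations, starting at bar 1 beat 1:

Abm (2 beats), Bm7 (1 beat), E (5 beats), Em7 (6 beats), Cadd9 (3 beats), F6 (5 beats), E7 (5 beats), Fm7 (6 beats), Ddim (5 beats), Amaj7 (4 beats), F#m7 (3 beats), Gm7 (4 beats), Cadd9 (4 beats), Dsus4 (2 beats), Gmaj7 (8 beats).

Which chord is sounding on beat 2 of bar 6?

Ddim

Beat 2 of bar 6 is beat (6−1)×7 + 2 = 37 overall.
Running totals: Abm ends at 2, Bm7 ends at 3, E ends at 8, Em7 ends at 14, Cadd9 ends at 17, F6 ends at 22, E7 ends at 27, Fm7 ends at 33, Ddim ends at 38.
Beat 37 falls within Ddim.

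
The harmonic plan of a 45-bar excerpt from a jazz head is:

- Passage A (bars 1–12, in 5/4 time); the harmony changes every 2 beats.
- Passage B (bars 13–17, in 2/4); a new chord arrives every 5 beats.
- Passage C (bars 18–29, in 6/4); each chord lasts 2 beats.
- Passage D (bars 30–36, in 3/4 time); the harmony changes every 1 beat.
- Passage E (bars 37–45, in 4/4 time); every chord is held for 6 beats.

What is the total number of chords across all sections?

A: 12·5 = 60 beats, 60/2 = 30 chords.
B: 5·2 = 10 beats, 10/5 = 2 chords.
C: 12·6 = 72 beats, 72/2 = 36 chords.
D: 7·3 = 21 beats, 21/1 = 21 chords.
E: 9·4 = 36 beats, 36/6 = 6 chords.
Total: 30 + 2 + 36 + 21 + 6 = 95.

95 chords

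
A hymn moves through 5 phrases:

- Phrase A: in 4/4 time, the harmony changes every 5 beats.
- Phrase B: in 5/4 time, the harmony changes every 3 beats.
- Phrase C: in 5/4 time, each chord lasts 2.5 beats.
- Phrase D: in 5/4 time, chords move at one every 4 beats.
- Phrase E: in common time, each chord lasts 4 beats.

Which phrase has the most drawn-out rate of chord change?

A: each chord is 5 beats in 4/4, so 0.8 per bar.
B: each chord is 3 beats in 5/4, so 5/3 per bar.
C: each chord is 2.5 beats in 5/4, so 2 per bar.
D: each chord is 4 beats in 5/4, so 1.25 per bar.
E: each chord is 4 beats in 4/4, so 1 per bar.
Slowest is A at 0.8 chords/bar.

Phrase A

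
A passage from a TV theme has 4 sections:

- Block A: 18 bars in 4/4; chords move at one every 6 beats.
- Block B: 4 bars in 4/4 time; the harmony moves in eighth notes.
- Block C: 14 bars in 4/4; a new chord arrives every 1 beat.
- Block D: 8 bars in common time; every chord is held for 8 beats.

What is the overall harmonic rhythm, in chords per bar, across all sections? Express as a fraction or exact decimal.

A: 18 bars of 4 beats is 72 beats; at 6 beats each that's 12 chords.
B: 4 bars of 4 beats is 16 beats; at 0.5 beats each that's 32 chords.
C: 14 bars of 4 beats is 56 beats; at 1 beat each that's 56 chords.
D: 8 bars of 4 beats is 32 beats; at 8 beats each that's 4 chords.
Overall: 104 chords over 44 bars → 104/44 = 26/11 chords per bar.

26/11 chords per bar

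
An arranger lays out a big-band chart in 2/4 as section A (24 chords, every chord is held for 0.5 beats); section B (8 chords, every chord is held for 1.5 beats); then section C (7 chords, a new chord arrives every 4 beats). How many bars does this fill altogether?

26 bars

A: 24 × 0.5 = 12 beats = 6 bars.
B: 8 × 1.5 = 12 beats = 6 bars.
C: 7 × 4 = 28 beats = 14 bars.
Total: 6 + 6 + 14 = 26 bars.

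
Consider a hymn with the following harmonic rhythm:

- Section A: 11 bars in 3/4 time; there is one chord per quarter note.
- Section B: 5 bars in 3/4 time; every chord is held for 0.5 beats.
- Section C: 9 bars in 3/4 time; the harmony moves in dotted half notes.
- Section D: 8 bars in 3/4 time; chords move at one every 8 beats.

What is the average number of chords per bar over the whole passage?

A: 11 × 3 = 33 beats ÷ 1 = 33 chords.
B: 5 × 3 = 15 beats ÷ 0.5 = 30 chords.
C: 9 × 3 = 27 beats ÷ 3 = 9 chords.
D: 8 × 3 = 24 beats ÷ 8 = 3 chords.
Overall: 75 chords over 33 bars → 75/33 = 25/11 chords per bar.

25/11 chords per bar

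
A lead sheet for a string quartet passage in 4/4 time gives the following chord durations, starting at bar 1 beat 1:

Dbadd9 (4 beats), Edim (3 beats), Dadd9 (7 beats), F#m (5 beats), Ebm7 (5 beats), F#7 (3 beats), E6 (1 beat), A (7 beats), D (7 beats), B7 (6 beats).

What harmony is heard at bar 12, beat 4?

Beat 4 of bar 12 is beat (12−1)×4 + 4 = 48 overall.
Running totals: Dbadd9 ends at 4, Edim ends at 7, Dadd9 ends at 14, F#m ends at 19, Ebm7 ends at 24, F#7 ends at 27, E6 ends at 28, A ends at 35, D ends at 42, B7 ends at 48.
Beat 48 falls within B7.

B7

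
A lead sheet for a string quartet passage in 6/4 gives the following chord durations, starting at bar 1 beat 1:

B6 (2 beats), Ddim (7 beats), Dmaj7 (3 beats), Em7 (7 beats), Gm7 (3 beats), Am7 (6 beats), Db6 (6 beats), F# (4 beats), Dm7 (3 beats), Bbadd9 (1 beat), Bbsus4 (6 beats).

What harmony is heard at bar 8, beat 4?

Bbsus4

Beat 4 of bar 8 is beat (8−1)×6 + 4 = 46 overall.
Running totals: B6 ends at 2, Ddim ends at 9, Dmaj7 ends at 12, Em7 ends at 19, Gm7 ends at 22, Am7 ends at 28, Db6 ends at 34, F# ends at 38, Dm7 ends at 41, Bbadd9 ends at 42, Bbsus4 ends at 48.
Beat 46 falls within Bbsus4.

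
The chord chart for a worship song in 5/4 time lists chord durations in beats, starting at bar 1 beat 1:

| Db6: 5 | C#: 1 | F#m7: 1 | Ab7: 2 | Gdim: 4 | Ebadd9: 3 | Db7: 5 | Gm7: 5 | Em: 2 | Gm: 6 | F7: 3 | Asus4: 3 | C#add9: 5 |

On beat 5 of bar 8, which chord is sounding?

Asus4

Beat 5 of bar 8 is beat (8−1)×5 + 5 = 40 overall.
Running totals: Db6 ends at 5, C# ends at 6, F#m7 ends at 7, Ab7 ends at 9, Gdim ends at 13, Ebadd9 ends at 16, Db7 ends at 21, Gm7 ends at 26, Em ends at 28, Gm ends at 34, F7 ends at 37, Asus4 ends at 40.
Beat 40 falls within Asus4.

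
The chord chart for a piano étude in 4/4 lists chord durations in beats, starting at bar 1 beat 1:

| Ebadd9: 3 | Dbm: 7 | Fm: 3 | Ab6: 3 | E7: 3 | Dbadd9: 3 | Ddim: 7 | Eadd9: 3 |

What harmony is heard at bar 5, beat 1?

Beat 1 of bar 5 is beat (5−1)×4 + 1 = 17 overall.
Running totals: Ebadd9 ends at 3, Dbm ends at 10, Fm ends at 13, Ab6 ends at 16, E7 ends at 19.
Beat 17 falls within E7.

E7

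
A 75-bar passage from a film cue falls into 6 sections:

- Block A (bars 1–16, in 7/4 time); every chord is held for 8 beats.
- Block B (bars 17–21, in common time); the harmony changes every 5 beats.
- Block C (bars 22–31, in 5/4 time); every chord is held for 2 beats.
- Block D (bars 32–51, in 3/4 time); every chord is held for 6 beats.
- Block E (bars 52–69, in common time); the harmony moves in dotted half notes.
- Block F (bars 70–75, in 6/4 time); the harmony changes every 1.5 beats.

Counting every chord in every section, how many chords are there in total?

101 chords

A: 16 bars × 7 beats = 112 beats; 8 beats/chord → 14 chords.
B: 5 bars × 4 beats = 20 beats; 5 beats/chord → 4 chords.
C: 10 bars × 5 beats = 50 beats; 2 beats/chord → 25 chords.
D: 20 bars × 3 beats = 60 beats; 6 beats/chord → 10 chords.
E: 18 bars × 4 beats = 72 beats; 3 beats/chord → 24 chords.
F: 6 bars × 6 beats = 36 beats; 1.5 beats/chord → 24 chords.
Total: 14 + 4 + 25 + 10 + 24 + 24 = 101.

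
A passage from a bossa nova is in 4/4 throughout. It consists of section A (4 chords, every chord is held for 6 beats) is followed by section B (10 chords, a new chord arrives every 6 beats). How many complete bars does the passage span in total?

21 bars

A: 4 × 6 = 24 beats = 6 bars.
B: 10 × 6 = 60 beats = 15 bars.
Total: 6 + 15 = 21 bars.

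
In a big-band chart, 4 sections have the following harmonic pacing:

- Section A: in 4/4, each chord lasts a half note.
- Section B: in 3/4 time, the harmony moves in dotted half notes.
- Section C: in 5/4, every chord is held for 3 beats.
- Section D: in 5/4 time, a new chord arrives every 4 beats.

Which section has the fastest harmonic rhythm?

A: 4/2 = 2 chords/bar.
B: 3/3 = 1 chord/bar.
C: 5/3 = 5/3 chords/bar.
D: 5/4 = 1.25 chords/bar.
Fastest is A at 2 chords/bar.

Section A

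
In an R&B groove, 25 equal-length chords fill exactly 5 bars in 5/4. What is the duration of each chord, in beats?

5 bars × 5 beats/bar = 25 beats total.
25 beats ÷ 25 chords = 1 beats per chord.
(That is a quarter note.)

1 beat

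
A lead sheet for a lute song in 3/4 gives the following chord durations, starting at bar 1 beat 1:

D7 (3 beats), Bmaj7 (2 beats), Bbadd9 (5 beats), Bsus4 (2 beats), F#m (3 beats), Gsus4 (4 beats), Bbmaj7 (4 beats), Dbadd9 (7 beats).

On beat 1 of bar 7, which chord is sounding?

Beat 1 of bar 7 is beat (7−1)×3 + 1 = 19 overall.
Running totals: D7 ends at 3, Bmaj7 ends at 5, Bbadd9 ends at 10, Bsus4 ends at 12, F#m ends at 15, Gsus4 ends at 19.
Beat 19 falls within Gsus4.

Gsus4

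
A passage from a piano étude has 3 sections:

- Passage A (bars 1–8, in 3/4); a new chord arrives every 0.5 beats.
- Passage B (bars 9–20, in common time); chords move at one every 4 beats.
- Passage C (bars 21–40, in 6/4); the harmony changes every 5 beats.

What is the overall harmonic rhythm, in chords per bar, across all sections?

A: 8 bars of 3 beats is 24 beats; at 0.5 beats each that's 48 chords.
B: 12 bars of 4 beats is 48 beats; at 4 beats each that's 12 chords.
C: 20 bars of 6 beats is 120 beats; at 5 beats each that's 24 chords.
Overall: 84 chords over 40 bars → 84/40 = 2.1 chords per bar.

2.1 chords per bar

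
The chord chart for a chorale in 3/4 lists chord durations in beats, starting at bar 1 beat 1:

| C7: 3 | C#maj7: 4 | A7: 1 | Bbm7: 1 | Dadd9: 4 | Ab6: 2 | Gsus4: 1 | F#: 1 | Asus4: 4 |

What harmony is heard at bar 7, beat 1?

Beat 1 of bar 7 is beat (7−1)×3 + 1 = 19 overall.
Running totals: C7 ends at 3, C#maj7 ends at 7, A7 ends at 8, Bbm7 ends at 9, Dadd9 ends at 13, Ab6 ends at 15, Gsus4 ends at 16, F# ends at 17, Asus4 ends at 21.
Beat 19 falls within Asus4.

Asus4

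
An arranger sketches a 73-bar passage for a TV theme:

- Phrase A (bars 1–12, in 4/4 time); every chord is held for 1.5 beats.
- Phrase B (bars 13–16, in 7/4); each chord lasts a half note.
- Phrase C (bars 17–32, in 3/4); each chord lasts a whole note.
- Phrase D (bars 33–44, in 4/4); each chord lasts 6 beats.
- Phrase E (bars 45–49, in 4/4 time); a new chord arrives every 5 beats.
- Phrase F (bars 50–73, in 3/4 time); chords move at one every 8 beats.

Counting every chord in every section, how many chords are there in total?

A: 12 bars × 4 beats = 48 beats; 1.5 beats/chord → 32 chords.
B: 4 bars × 7 beats = 28 beats; 2 beats/chord → 14 chords.
C: 16 bars × 3 beats = 48 beats; 4 beats/chord → 12 chords.
D: 12 bars × 4 beats = 48 beats; 6 beats/chord → 8 chords.
E: 5 bars × 4 beats = 20 beats; 5 beats/chord → 4 chords.
F: 24 bars × 3 beats = 72 beats; 8 beats/chord → 9 chords.
Total: 32 + 14 + 12 + 8 + 4 + 9 = 79.

79 chords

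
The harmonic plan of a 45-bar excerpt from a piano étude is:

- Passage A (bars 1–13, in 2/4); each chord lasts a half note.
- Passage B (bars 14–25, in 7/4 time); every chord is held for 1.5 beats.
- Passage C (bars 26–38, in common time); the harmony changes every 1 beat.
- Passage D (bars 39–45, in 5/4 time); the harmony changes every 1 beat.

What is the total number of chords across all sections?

156 chords

A: 13·2 = 26 beats, 26/2 = 13 chords.
B: 12·7 = 84 beats, 84/1.5 = 56 chords.
C: 13·4 = 52 beats, 52/1 = 52 chords.
D: 7·5 = 35 beats, 35/1 = 35 chords.
Total: 13 + 56 + 52 + 35 = 156.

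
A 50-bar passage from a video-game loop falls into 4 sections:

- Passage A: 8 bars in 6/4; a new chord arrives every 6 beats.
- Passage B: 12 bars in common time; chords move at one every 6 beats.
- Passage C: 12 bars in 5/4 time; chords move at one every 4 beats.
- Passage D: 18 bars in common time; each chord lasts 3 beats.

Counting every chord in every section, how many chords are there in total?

55 chords

A has 48 beats and chords last 6 each, so 8 chords.
B has 48 beats and chords last 6 each, so 8 chords.
C has 60 beats and chords last 4 each, so 15 chords.
D has 72 beats and chords last 3 each, so 24 chords.
Total: 8 + 8 + 15 + 24 = 55.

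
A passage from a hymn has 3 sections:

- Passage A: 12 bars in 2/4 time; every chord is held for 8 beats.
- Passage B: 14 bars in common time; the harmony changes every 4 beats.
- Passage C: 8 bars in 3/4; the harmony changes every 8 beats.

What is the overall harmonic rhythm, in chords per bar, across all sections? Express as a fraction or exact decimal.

10/17 chords per bar

A: 12 × 2 = 24 beats ÷ 8 = 3 chords.
B: 14 × 4 = 56 beats ÷ 4 = 14 chords.
C: 8 × 3 = 24 beats ÷ 8 = 3 chords.
Overall: 20 chords over 34 bars → 20/34 = 10/17 chords per bar.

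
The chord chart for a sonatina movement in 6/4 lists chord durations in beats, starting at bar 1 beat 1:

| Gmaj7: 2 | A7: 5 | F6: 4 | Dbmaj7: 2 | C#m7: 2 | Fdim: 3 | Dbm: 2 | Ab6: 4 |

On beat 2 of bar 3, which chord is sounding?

C#m7

Beat 2 of bar 3 is beat (3−1)×6 + 2 = 14 overall.
Running totals: Gmaj7 ends at 2, A7 ends at 7, F6 ends at 11, Dbmaj7 ends at 13, C#m7 ends at 15.
Beat 14 falls within C#m7.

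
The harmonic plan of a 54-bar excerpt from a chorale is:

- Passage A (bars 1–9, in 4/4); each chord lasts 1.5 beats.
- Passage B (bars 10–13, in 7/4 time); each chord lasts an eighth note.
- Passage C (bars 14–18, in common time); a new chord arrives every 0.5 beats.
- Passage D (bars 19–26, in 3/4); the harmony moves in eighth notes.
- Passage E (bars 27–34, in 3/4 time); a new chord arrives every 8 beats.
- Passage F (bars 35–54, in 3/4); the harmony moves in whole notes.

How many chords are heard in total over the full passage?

186 chords

A: 9·4 = 36 beats, 36/1.5 = 24 chords.
B: 4·7 = 28 beats, 28/0.5 = 56 chords.
C: 5·4 = 20 beats, 20/0.5 = 40 chords.
D: 8·3 = 24 beats, 24/0.5 = 48 chords.
E: 8·3 = 24 beats, 24/8 = 3 chords.
F: 20·3 = 60 beats, 60/4 = 15 chords.
Total: 24 + 56 + 40 + 48 + 3 + 15 = 186.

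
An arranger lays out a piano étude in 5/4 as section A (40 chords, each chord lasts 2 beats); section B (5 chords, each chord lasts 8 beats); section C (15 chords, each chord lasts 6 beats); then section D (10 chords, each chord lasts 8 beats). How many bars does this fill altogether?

A: 40 × 2 = 80 beats = 16 bars.
B: 5 × 8 = 40 beats = 8 bars.
C: 15 × 6 = 90 beats = 18 bars.
D: 10 × 8 = 80 beats = 16 bars.
Total: 16 + 8 + 18 + 16 = 58 bars.

58 bars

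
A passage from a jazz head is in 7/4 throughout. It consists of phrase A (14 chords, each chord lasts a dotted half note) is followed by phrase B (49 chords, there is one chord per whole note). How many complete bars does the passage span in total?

A: 14 × 3 = 42 beats = 6 bars.
B: 49 × 4 = 196 beats = 28 bars.
Total: 6 + 28 = 34 bars.

34 bars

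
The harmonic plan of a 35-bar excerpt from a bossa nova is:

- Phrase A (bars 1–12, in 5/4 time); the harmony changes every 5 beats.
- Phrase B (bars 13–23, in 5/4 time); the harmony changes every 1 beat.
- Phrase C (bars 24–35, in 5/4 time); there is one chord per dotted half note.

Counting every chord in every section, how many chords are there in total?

A: 12 bars × 5 beats = 60 beats; 5 beats/chord → 12 chords.
B: 11 bars × 5 beats = 55 beats; 1 beat/chord → 55 chords.
C: 12 bars × 5 beats = 60 beats; 3 beats/chord → 20 chords.
Total: 12 + 55 + 20 = 87.

87 chords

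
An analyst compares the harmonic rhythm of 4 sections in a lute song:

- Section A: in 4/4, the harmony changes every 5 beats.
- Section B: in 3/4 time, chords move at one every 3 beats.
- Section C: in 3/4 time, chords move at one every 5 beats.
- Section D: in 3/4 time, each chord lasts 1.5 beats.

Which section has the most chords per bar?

A: 4/5 = 0.8 chords/bar.
B: 3/3 = 1 chord/bar.
C: 3/5 = 0.6 chords/bar.
D: 3/1.5 = 2 chords/bar.
Fastest is D at 2 chords/bar.

Section D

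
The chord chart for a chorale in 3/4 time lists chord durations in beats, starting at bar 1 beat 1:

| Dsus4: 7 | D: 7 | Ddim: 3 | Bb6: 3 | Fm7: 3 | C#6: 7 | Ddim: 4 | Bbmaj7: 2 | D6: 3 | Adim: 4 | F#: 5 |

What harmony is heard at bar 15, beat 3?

Beat 3 of bar 15 is beat (15−1)×3 + 3 = 45 overall.
Running totals: Dsus4 ends at 7, D ends at 14, Ddim ends at 17, Bb6 ends at 20, Fm7 ends at 23, C#6 ends at 30, Ddim ends at 34, Bbmaj7 ends at 36, D6 ends at 39, Adim ends at 43, F# ends at 48.
Beat 45 falls within F#.

F#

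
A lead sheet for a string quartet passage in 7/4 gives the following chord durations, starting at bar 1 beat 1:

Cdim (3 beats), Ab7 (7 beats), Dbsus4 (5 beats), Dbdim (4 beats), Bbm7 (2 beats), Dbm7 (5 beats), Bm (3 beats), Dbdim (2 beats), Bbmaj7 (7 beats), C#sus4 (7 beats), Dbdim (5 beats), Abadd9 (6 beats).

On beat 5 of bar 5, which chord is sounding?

Beat 5 of bar 5 is beat (5−1)×7 + 5 = 33 overall.
Running totals: Cdim ends at 3, Ab7 ends at 10, Dbsus4 ends at 15, Dbdim ends at 19, Bbm7 ends at 21, Dbm7 ends at 26, Bm ends at 29, Dbdim ends at 31, Bbmaj7 ends at 38.
Beat 33 falls within Bbmaj7.

Bbmaj7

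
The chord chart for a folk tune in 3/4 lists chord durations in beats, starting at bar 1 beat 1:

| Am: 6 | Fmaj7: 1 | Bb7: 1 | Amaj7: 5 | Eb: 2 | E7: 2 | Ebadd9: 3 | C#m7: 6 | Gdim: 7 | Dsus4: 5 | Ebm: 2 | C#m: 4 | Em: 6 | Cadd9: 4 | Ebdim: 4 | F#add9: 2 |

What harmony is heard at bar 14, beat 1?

Ebm

Beat 1 of bar 14 is beat (14−1)×3 + 1 = 40 overall.
Running totals: Am ends at 6, Fmaj7 ends at 7, Bb7 ends at 8, Amaj7 ends at 13, Eb ends at 15, E7 ends at 17, Ebadd9 ends at 20, C#m7 ends at 26, Gdim ends at 33, Dsus4 ends at 38, Ebm ends at 40.
Beat 40 falls within Ebm.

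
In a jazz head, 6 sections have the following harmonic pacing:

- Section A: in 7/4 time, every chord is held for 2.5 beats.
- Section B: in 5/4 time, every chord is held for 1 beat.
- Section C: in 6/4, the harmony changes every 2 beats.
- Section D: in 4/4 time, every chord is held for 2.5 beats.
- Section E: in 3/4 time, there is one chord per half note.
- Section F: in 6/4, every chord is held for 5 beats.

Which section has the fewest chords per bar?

A: 7 beats/bar ÷ 2.5 beats/chord = 2.8 chords/bar.
B: 5 beats/bar ÷ 1 beat/chord = 5 chords/bar.
C: 6 beats/bar ÷ 2 beats/chord = 3 chords/bar.
D: 4 beats/bar ÷ 2.5 beats/chord = 1.6 chords/bar.
E: 3 beats/bar ÷ 2 beats/chord = 1.5 chords/bar.
F: 6 beats/bar ÷ 5 beats/chord = 1.2 chords/bar.
Slowest is F at 1.2 chords/bar.

Section F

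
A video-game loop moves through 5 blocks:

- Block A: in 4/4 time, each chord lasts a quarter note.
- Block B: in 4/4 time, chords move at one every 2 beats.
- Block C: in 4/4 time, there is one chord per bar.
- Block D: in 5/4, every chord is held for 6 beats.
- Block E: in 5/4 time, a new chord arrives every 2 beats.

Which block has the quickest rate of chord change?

A: each chord is 1 beat in 4/4, so 4 per bar.
B: each chord is 2 beats in 4/4, so 2 per bar.
C: each chord is 4 beats in 4/4, so 1 per bar.
D: each chord is 6 beats in 5/4, so 5/6 per bar.
E: each chord is 2 beats in 5/4, so 2.5 per bar.
Fastest is A at 4 chords/bar.

Block A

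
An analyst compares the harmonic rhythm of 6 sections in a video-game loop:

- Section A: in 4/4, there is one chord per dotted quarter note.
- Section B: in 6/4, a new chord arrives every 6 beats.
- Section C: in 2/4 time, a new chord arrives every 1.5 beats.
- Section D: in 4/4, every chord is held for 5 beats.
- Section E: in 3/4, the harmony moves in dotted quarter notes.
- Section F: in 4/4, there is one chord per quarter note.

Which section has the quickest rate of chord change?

A: each chord is 1.5 beats in 4/4, so 8/3 per bar.
B: each chord is 6 beats in 6/4, so 1 per bar.
C: each chord is 1.5 beats in 2/4, so 4/3 per bar.
D: each chord is 5 beats in 4/4, so 0.8 per bar.
E: each chord is 1.5 beats in 3/4, so 2 per bar.
F: each chord is 1 beat in 4/4, so 4 per bar.
Fastest is F at 4 chords/bar.

Section F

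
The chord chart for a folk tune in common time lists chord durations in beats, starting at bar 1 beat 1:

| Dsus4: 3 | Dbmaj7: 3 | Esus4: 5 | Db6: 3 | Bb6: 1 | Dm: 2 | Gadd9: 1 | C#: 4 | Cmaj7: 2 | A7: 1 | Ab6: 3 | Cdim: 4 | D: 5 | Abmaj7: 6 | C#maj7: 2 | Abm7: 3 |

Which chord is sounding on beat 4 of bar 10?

Abmaj7

Beat 4 of bar 10 is beat (10−1)×4 + 4 = 40 overall.
Running totals: Dsus4 ends at 3, Dbmaj7 ends at 6, Esus4 ends at 11, Db6 ends at 14, Bb6 ends at 15, Dm ends at 17, Gadd9 ends at 18, C# ends at 22, Cmaj7 ends at 24, A7 ends at 25, Ab6 ends at 28, Cdim ends at 32, D ends at 37, Abmaj7 ends at 43.
Beat 40 falls within Abmaj7.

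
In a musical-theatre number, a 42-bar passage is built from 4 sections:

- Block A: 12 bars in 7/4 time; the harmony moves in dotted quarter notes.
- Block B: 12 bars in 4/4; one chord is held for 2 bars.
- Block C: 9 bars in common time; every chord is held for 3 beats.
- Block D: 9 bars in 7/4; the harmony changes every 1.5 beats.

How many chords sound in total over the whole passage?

116 chords

A: 12·7 = 84 beats, 84/1.5 = 56 chords.
B: 12·4 = 48 beats, 48/8 = 6 chords.
C: 9·4 = 36 beats, 36/3 = 12 chords.
D: 9·7 = 63 beats, 63/1.5 = 42 chords.
Total: 56 + 6 + 12 + 42 = 116.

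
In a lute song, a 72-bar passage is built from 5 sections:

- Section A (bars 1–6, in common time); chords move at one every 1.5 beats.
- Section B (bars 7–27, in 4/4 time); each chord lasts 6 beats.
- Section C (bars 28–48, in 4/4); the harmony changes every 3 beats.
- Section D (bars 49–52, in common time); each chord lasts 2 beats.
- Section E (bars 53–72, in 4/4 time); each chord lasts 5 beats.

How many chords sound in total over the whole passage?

A: 6·4 = 24 beats, 24/1.5 = 16 chords.
B: 21·4 = 84 beats, 84/6 = 14 chords.
C: 21·4 = 84 beats, 84/3 = 28 chords.
D: 4·4 = 16 beats, 16/2 = 8 chords.
E: 20·4 = 80 beats, 80/5 = 16 chords.
Total: 16 + 14 + 28 + 8 + 16 = 82.

82 chords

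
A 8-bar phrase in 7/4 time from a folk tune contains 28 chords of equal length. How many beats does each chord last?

8 bars × 7 beats/bar = 56 beats total.
56 beats ÷ 28 chords = 2 beats per chord.
(That is a half note.)

2 beats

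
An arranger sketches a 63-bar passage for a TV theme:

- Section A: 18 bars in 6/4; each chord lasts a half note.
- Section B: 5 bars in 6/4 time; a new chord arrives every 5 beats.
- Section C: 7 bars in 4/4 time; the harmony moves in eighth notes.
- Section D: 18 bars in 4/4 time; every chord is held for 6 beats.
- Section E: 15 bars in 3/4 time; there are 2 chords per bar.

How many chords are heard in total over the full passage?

158 chords

A has 108 beats and chords last 2 each, so 54 chords.
B has 30 beats and chords last 5 each, so 6 chords.
C has 28 beats and chords last 0.5 each, so 56 chords.
D has 72 beats and chords last 6 each, so 12 chords.
E has 45 beats and chords last 1.5 each, so 30 chords.
Total: 54 + 6 + 56 + 12 + 30 = 158.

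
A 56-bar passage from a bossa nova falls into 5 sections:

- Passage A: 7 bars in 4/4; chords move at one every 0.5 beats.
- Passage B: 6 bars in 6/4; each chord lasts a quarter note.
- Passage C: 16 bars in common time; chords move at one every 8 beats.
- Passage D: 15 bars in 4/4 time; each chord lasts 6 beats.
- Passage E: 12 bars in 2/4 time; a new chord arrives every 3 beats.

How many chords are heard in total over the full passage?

118 chords

A: 7 bars × 4 beats = 28 beats; 0.5 beats/chord → 56 chords.
B: 6 bars × 6 beats = 36 beats; 1 beat/chord → 36 chords.
C: 16 bars × 4 beats = 64 beats; 8 beats/chord → 8 chords.
D: 15 bars × 4 beats = 60 beats; 6 beats/chord → 10 chords.
E: 12 bars × 2 beats = 24 beats; 3 beats/chord → 8 chords.
Total: 56 + 36 + 8 + 10 + 8 = 118.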